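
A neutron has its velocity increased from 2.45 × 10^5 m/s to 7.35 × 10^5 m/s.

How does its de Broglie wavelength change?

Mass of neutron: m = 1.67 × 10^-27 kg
The wavelength decreases by a factor of 3.

Using λ = h/(mv):

Initial wavelength: λ₁ = h/(mv₁) = 1.62 × 10^-12 m
Final wavelength: λ₂ = h/(mv₂) = 5.40 × 10^-13 m

Since λ ∝ 1/v, when velocity increases by a factor of 3, the wavelength decreases by a factor of 3.

λ₂/λ₁ = v₁/v₂ = 1/3

The wavelength decreases by a factor of 3.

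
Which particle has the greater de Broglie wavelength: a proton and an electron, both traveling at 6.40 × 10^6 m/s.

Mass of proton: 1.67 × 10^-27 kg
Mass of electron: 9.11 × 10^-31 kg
The electron has the longer wavelength.

Using λ = h/(mv), since both particles have the same velocity, the wavelength depends only on mass.

For proton: λ₁ = h/(m₁v) = 6.20 × 10^-14 m
For electron: λ₂ = h/(m₂v) = 1.14 × 10^-10 m

Since λ ∝ 1/m at constant velocity, the lighter particle has the longer wavelength.

The electron has the longer de Broglie wavelength.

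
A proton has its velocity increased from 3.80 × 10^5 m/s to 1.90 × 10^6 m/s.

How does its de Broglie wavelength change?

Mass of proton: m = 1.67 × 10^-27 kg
The wavelength decreases by a factor of 5.

Using λ = h/(mv):

Initial wavelength: λ₁ = h/(mv₁) = 1.04 × 10^-12 m
Final wavelength: λ₂ = h/(mv₂) = 2.09 × 10^-13 m

Since λ ∝ 1/v, when velocity increases by a factor of 5, the wavelength decreases by a factor of 5.

λ₂/λ₁ = v₁/v₂ = 1/5

The wavelength decreases by a factor of 5.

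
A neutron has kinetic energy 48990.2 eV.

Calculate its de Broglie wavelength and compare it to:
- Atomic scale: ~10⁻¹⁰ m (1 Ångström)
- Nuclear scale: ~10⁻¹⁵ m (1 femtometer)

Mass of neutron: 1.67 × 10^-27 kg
λ = 1.29 × 10^-13 m, which is between nuclear and atomic scales.

Using λ = h/√(2mKE):

KE = 48990.2 eV = 7.849 × 10^-15 J

λ = h/√(2mKE)
λ = (6.626 × 10^-34 J·s) / √(2 × 1.67 × 10^-27 kg × 7.849 × 10^-15 J)
λ = 1.29 × 10^-13 m

Comparison:
- Atomic scale (10⁻¹⁰ m): λ is 0.0013× this size
- Nuclear scale (10⁻¹⁵ m): λ is 1.3e+02× this size

The wavelength is between nuclear and atomic scales.

This wavelength is appropriate for probing atomic structure but too large for nuclear physics experiments.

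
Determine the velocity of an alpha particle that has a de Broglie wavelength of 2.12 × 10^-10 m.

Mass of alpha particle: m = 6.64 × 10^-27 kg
4.71 × 10^2 m/s

From the de Broglie relation λ = h/(mv), we solve for v:

v = h/(mλ)
v = (6.626 × 10^-34 J·s) / (6.64 × 10^-27 kg × 2.12 × 10^-10 m)
v = 4.71 × 10^2 m/s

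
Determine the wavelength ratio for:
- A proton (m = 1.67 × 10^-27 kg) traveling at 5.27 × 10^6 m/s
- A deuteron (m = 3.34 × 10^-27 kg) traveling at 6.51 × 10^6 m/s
λ₁/λ₂ = 2.47

Using λ = h/(mv):

λ₁ = h/(m₁v₁) = 7.53 × 10^-14 m
λ₂ = h/(m₂v₂) = 3.05 × 10^-14 m

Ratio λ₁/λ₂ = (m₂v₂)/(m₁v₁)
         = (3.34 × 10^-27 kg × 6.51 × 10^6 m/s) / (1.67 × 10^-27 kg × 5.27 × 10^6 m/s)
         = 2.47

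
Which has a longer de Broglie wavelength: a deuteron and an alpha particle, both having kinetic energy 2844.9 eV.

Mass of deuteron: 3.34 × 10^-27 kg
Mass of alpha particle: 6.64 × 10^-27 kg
The deuteron has the longer wavelength.

Using λ = h/√(2mKE):

For deuteron: λ₁ = h/√(2m₁KE) = 3.80 × 10^-13 m
For alpha particle: λ₂ = h/√(2m₂KE) = 2.69 × 10^-13 m

Since λ ∝ 1/√m at constant kinetic energy, the lighter particle has the longer wavelength.

The deuteron has the longer de Broglie wavelength.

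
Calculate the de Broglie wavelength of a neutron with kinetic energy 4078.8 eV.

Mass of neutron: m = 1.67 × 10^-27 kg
4.48 × 10^-13 m

Using λ = h/√(2mKE):

First convert KE to Joules: KE = 4078.8 eV = 6.535 × 10^-16 J

λ = h/√(2mKE)
λ = (6.626 × 10^-34 J·s) / √(2 × 1.67 × 10^-27 kg × 6.535 × 10^-16 J)
λ = 4.48 × 10^-13 m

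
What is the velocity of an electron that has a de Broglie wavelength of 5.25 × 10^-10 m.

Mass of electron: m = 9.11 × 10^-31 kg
1.39 × 10^6 m/s

From the de Broglie relation λ = h/(mv), we solve for v:

v = h/(mλ)
v = (6.626 × 10^-34 J·s) / (9.11 × 10^-31 kg × 5.25 × 10^-10 m)
v = 1.39 × 10^6 m/s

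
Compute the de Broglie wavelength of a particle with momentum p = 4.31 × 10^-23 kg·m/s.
1.54 × 10^-11 m

Using the de Broglie relation λ = h/p:

λ = h/p
λ = (6.626 × 10^-34 J·s) / (4.31 × 10^-23 kg·m/s)
λ = 1.54 × 10^-11 m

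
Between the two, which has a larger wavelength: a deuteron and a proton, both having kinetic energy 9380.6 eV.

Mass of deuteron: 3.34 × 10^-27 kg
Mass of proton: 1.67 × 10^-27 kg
The proton has the longer wavelength.

Using λ = h/√(2mKE):

For deuteron: λ₁ = h/√(2m₁KE) = 2.09 × 10^-13 m
For proton: λ₂ = h/√(2m₂KE) = 2.96 × 10^-13 m

Since λ ∝ 1/√m at constant kinetic energy, the lighter particle has the longer wavelength.

The proton has the longer de Broglie wavelength.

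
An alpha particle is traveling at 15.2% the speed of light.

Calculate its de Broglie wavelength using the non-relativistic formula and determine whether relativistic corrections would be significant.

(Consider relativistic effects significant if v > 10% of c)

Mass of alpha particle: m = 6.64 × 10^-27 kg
Yes, relativistic corrections are needed.

Using the non-relativistic de Broglie formula λ = h/(mv):

v = 15.2% × c = 4.557 × 10^7 m/s

λ = h/(mv)
λ = (6.626 × 10^-34 J·s) / (6.64 × 10^-27 kg × 4.557 × 10^7 m/s)
λ = 2.19 × 10^-15 m

Since v = 15.2% of c > 10% of c, relativistic corrections ARE significant and the actual wavelength would differ from this non-relativistic estimate.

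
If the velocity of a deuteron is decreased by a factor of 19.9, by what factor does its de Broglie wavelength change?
The wavelength increases by a factor of 19.9.

From λ = h/(mv), the wavelength is inversely proportional to velocity:

λ ∝ 1/v

If v → v/19.9, then λ → 19.9λ

When velocity is decreased by a factor of 19.9, the wavelength increases by a factor of 19.9.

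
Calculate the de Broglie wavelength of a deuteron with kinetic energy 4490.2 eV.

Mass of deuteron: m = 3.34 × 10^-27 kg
3.02 × 10^-13 m

Using λ = h/√(2mKE):

First convert KE to Joules: KE = 4490.2 eV = 7.194 × 10^-16 J

λ = h/√(2mKE)
λ = (6.626 × 10^-34 J·s) / √(2 × 3.34 × 10^-27 kg × 7.194 × 10^-16 J)
λ = 3.02 × 10^-13 m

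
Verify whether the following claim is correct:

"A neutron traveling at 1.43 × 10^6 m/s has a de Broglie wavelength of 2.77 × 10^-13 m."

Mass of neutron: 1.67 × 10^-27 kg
True

The claim is correct.

Using λ = h/(mv):
λ = (6.626 × 10^-34 J·s) / (1.67 × 10^-27 kg × 1.43 × 10^6 m/s)
λ = 2.77 × 10^-13 m

This matches the claimed value.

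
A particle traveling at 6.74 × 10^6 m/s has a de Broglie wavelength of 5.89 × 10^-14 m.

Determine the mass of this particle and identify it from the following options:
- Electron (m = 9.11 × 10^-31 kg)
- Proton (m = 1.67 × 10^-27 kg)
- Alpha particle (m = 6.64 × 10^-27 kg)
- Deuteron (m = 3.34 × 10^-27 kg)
The particle is a proton.

From λ = h/(mv), solve for mass:

m = h/(λv)
m = (6.626 × 10^-34 J·s) / (5.89 × 10^-14 m × 6.74 × 10^6 m/s)
m = 1.67 × 10^-27 kg

Comparing with the listed masses, this is closest to a proton.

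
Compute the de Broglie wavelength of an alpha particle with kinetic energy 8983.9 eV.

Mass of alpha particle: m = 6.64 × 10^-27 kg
1.52 × 10^-13 m

Using λ = h/√(2mKE):

First convert KE to Joules: KE = 8983.9 eV = 1.439 × 10^-15 J

λ = h/√(2mKE)
λ = (6.626 × 10^-34 J·s) / √(2 × 6.64 × 10^-27 kg × 1.439 × 10^-15 J)
λ = 1.52 × 10^-13 m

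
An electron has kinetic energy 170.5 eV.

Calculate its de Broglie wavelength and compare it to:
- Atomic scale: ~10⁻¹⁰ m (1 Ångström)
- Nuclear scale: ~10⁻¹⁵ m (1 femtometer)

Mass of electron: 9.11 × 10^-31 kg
λ = 9.39 × 10^-11 m, which is between nuclear and atomic scales.

Using λ = h/√(2mKE):

KE = 170.5 eV = 2.732 × 10^-17 J

λ = h/√(2mKE)
λ = (6.626 × 10^-34 J·s) / √(2 × 9.11 × 10^-31 kg × 2.732 × 10^-17 J)
λ = 9.39 × 10^-11 m

Comparison:
- Atomic scale (10⁻¹⁰ m): λ is 0.94× this size
- Nuclear scale (10⁻¹⁵ m): λ is 9.4e+04× this size

The wavelength is between nuclear and atomic scales.

This wavelength is appropriate for probing atomic structure but too large for nuclear physics experiments.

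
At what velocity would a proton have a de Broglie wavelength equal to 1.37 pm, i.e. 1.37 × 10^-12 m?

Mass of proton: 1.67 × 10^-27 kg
2.90 × 10^5 m/s

From λ = h/(mv), solve for v:

v = h/(mλ)
v = (6.626 × 10^-34 J·s) / (1.67 × 10^-27 kg × 1.37 × 10^-12 m)
v = 2.90 × 10^5 m/s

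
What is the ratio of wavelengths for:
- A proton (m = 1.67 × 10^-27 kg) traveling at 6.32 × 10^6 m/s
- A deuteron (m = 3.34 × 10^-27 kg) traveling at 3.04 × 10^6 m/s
λ₁/λ₂ = 0.962

Using λ = h/(mv):

λ₁ = h/(m₁v₁) = 6.28 × 10^-14 m
λ₂ = h/(m₂v₂) = 6.53 × 10^-14 m

Ratio λ₁/λ₂ = (m₂v₂)/(m₁v₁)
         = (3.34 × 10^-27 kg × 3.04 × 10^6 m/s) / (1.67 × 10^-27 kg × 6.32 × 10^6 m/s)
         = 0.962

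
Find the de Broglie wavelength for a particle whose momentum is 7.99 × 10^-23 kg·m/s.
8.29 × 10^-12 m

Using the de Broglie relation λ = h/p:

λ = h/p
λ = (6.626 × 10^-34 J·s) / (7.99 × 10^-23 kg·m/s)
λ = 8.29 × 10^-12 m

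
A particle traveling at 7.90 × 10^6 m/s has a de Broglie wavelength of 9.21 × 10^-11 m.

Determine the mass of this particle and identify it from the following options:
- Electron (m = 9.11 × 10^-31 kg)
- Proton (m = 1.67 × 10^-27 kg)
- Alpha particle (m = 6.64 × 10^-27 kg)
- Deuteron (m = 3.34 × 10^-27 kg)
The particle is an electron.

From λ = h/(mv), solve for mass:

m = h/(λv)
m = (6.626 × 10^-34 J·s) / (9.21 × 10^-11 m × 7.90 × 10^6 m/s)
m = 9.11 × 10^-31 kg

Comparing with the listed masses, this is closest to an electron.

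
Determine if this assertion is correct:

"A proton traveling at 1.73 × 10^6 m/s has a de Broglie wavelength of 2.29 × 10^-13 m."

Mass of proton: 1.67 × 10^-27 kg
True

The claim is correct.

Using λ = h/(mv):
λ = (6.626 × 10^-34 J·s) / (1.67 × 10^-27 kg × 1.73 × 10^6 m/s)
λ = 2.29 × 10^-13 m

This matches the claimed value.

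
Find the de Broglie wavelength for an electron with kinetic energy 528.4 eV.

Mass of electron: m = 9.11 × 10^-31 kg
5.34 × 10^-11 m

Using λ = h/√(2mKE):

First convert KE to Joules: KE = 528.4 eV = 8.466 × 10^-17 J

λ = h/√(2mKE)
λ = (6.626 × 10^-34 J·s) / √(2 × 9.11 × 10^-31 kg × 8.466 × 10^-17 J)
λ = 5.34 × 10^-11 m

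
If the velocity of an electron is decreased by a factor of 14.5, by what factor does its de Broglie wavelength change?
The wavelength increases by a factor of 14.5.

From λ = h/(mv), the wavelength is inversely proportional to velocity:

λ ∝ 1/v

If v → v/14.5, then λ → 14.5λ

When velocity is decreased by a factor of 14.5, the wavelength increases by a factor of 14.5.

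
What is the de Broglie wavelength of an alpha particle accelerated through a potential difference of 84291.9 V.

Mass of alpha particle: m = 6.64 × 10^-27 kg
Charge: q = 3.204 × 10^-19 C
3.50 × 10^-14 m

When a particle is accelerated through voltage V, it gains kinetic energy KE = qV.

The de Broglie wavelength is then λ = h/√(2mqV):

λ = h/√(2mqV)
λ = (6.626 × 10^-34 J·s) / √(2 × 6.64 × 10^-27 kg × 3.204 × 10^-19 C × 84291.9 V)
λ = 3.50 × 10^-14 m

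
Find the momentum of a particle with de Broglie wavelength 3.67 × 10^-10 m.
1.81 × 10^-24 kg·m/s

From the de Broglie relation λ = h/p, we solve for p:

p = h/λ
p = (6.626 × 10^-34 J·s) / (3.67 × 10^-10 m)
p = 1.81 × 10^-24 kg·m/s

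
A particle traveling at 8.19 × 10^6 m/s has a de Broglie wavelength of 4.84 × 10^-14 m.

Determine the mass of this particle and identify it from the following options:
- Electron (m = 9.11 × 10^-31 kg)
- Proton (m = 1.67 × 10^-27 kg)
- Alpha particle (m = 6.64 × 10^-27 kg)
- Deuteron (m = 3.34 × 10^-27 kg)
The particle is a proton.

From λ = h/(mv), solve for mass:

m = h/(λv)
m = (6.626 × 10^-34 J·s) / (4.84 × 10^-14 m × 8.19 × 10^6 m/s)
m = 1.67 × 10^-27 kg

Comparing with the listed masses, this is closest to a proton.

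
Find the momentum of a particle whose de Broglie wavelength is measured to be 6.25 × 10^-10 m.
1.06 × 10^-24 kg·m/s

From the de Broglie relation λ = h/p, we solve for p:

p = h/λ
p = (6.626 × 10^-34 J·s) / (6.25 × 10^-10 m)
p = 1.06 × 10^-24 kg·m/s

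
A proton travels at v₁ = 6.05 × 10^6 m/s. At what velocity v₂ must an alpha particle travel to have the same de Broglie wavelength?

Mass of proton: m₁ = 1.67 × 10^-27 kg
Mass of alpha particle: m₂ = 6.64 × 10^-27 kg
v₂ = 1.52 × 10^6 m/s

For equal de Broglie wavelengths: λ₁ = λ₂

h/(m₁v₁) = h/(m₂v₂)
m₁v₁ = m₂v₂
v₂ = v₁ · (m₁/m₂)

v₂ = 6.05 × 10^6 m/s × (1.67 × 10^-27 kg / 6.64 × 10^-27 kg)
v₂ = 1.52 × 10^6 m/s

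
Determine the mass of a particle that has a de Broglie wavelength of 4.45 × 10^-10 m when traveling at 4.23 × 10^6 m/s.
3.52 × 10^-31 kg

From the de Broglie relation λ = h/(mv), we solve for m:

m = h/(λv)
m = (6.626 × 10^-34 J·s) / (4.45 × 10^-10 m × 4.23 × 10^6 m/s)
m = 3.52 × 10^-31 kg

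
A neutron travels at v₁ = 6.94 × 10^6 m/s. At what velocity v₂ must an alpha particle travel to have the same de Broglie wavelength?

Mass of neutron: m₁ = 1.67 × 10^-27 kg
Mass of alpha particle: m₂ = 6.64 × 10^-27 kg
v₂ = 1.75 × 10^6 m/s

For equal de Broglie wavelengths: λ₁ = λ₂

h/(m₁v₁) = h/(m₂v₂)
m₁v₁ = m₂v₂
v₂ = v₁ · (m₁/m₂)

v₂ = 6.94 × 10^6 m/s × (1.67 × 10^-27 kg / 6.64 × 10^-27 kg)
v₂ = 1.75 × 10^6 m/s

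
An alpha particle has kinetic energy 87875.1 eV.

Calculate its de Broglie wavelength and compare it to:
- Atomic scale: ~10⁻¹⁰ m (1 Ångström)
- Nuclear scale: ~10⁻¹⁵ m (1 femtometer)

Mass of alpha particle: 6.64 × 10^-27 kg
λ = 4.85 × 10^-14 m, which is between nuclear and atomic scales.

Using λ = h/√(2mKE):

KE = 87875.1 eV = 1.408 × 10^-14 J

λ = h/√(2mKE)
λ = (6.626 × 10^-34 J·s) / √(2 × 6.64 × 10^-27 kg × 1.408 × 10^-14 J)
λ = 4.85 × 10^-14 m

Comparison:
- Atomic scale (10⁻¹⁰ m): λ is 0.00048× this size
- Nuclear scale (10⁻¹⁵ m): λ is 48× this size

The wavelength is between nuclear and atomic scales.

This wavelength is appropriate for probing atomic structure but too large for nuclear physics experiments.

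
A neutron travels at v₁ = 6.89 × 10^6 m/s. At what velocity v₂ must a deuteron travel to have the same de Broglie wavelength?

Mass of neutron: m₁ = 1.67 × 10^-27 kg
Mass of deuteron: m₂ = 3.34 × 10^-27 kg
v₂ = 3.44 × 10^6 m/s

For equal de Broglie wavelengths: λ₁ = λ₂

h/(m₁v₁) = h/(m₂v₂)
m₁v₁ = m₂v₂
v₂ = v₁ · (m₁/m₂)

v₂ = 6.89 × 10^6 m/s × (1.67 × 10^-27 kg / 3.34 × 10^-27 kg)
v₂ = 3.44 × 10^6 m/s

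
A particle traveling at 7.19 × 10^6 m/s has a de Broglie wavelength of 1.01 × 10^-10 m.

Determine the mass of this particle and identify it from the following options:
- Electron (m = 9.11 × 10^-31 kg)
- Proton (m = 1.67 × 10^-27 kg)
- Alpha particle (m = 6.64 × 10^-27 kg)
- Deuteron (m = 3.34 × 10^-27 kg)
The particle is an electron.

From λ = h/(mv), solve for mass:

m = h/(λv)
m = (6.626 × 10^-34 J·s) / (1.01 × 10^-10 m × 7.19 × 10^6 m/s)
m = 9.12 × 10^-31 kg

Comparing with the listed masses, this is closest to an electron.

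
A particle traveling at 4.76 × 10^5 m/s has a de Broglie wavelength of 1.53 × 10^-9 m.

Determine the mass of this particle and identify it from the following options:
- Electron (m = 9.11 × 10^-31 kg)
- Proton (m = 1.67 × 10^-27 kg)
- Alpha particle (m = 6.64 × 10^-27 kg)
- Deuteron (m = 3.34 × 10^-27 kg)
The particle is an electron.

From λ = h/(mv), solve for mass:

m = h/(λv)
m = (6.626 × 10^-34 J·s) / (1.53 × 10^-9 m × 4.76 × 10^5 m/s)
m = 9.10 × 10^-31 kg

Comparing with the listed masses, this is closest to an electron.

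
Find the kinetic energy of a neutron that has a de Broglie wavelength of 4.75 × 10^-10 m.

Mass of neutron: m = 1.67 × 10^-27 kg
5.83 × 10^-22 J (or 3.64 × 10^-3 eV)

From λ = h/√(2mKE), we solve for KE:

λ² = h²/(2mKE)
KE = h²/(2mλ²)
KE = (6.626 × 10^-34 J·s)² / (2 × 1.67 × 10^-27 kg × (4.75 × 10^-10 m)²)
KE = 5.83 × 10^-22 J
KE = 3.64 × 10^-3 eV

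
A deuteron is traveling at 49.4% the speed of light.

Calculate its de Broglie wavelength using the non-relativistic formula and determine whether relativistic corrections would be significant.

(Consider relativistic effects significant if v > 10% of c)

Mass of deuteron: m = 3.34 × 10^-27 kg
Yes, relativistic corrections are needed.

Using the non-relativistic de Broglie formula λ = h/(mv):

v = 49.4% × c = 1.481 × 10^8 m/s

λ = h/(mv)
λ = (6.626 × 10^-34 J·s) / (3.34 × 10^-27 kg × 1.481 × 10^8 m/s)
λ = 1.34 × 10^-15 m

Since v = 49.4% of c > 10% of c, relativistic corrections ARE significant and the actual wavelength would differ from this non-relativistic estimate.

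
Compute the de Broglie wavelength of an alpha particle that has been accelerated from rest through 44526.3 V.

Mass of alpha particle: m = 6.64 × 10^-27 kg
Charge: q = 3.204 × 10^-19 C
4.81 × 10^-14 m

When a particle is accelerated through voltage V, it gains kinetic energy KE = qV.

The de Broglie wavelength is then λ = h/√(2mqV):

λ = h/√(2mqV)
λ = (6.626 × 10^-34 J·s) / √(2 × 6.64 × 10^-27 kg × 3.204 × 10^-19 C × 44526.3 V)
λ = 4.81 × 10^-14 m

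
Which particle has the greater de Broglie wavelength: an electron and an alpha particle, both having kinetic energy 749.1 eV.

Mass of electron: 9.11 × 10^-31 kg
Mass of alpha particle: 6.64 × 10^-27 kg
The electron has the longer wavelength.

Using λ = h/√(2mKE):

For electron: λ₁ = h/√(2m₁KE) = 4.48 × 10^-11 m
For alpha particle: λ₂ = h/√(2m₂KE) = 5.25 × 10^-13 m

Since λ ∝ 1/√m at constant kinetic energy, the lighter particle has the longer wavelength.

The electron has the longer de Broglie wavelength.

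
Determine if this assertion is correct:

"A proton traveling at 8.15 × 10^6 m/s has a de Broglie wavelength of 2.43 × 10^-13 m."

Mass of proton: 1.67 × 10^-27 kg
False

The claim is incorrect.

Using λ = h/(mv):
λ = (6.626 × 10^-34 J·s) / (1.67 × 10^-27 kg × 8.15 × 10^6 m/s)
λ = 4.87 × 10^-14 m

The actual wavelength differs from the claimed 2.43 × 10^-13 m.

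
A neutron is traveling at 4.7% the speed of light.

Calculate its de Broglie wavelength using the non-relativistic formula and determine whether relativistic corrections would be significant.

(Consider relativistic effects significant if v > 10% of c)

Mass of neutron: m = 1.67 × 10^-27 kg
No, relativistic corrections are not needed.

Using the non-relativistic de Broglie formula λ = h/(mv):

v = 4.7% × c = 1.409 × 10^7 m/s

λ = h/(mv)
λ = (6.626 × 10^-34 J·s) / (1.67 × 10^-27 kg × 1.409 × 10^7 m/s)
λ = 2.82 × 10^-14 m

Since v = 4.7% of c < 10% of c, relativistic corrections are NOT significant and this non-relativistic result is a good approximation.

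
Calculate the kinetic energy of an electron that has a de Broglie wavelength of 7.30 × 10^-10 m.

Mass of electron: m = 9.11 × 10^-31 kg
4.52 × 10^-19 J (or 2.82 eV)

From λ = h/√(2mKE), we solve for KE:

λ² = h²/(2mKE)
KE = h²/(2mλ²)
KE = (6.626 × 10^-34 J·s)² / (2 × 9.11 × 10^-31 kg × (7.30 × 10^-10 m)²)
KE = 4.52 × 10^-19 J
KE = 2.82 eV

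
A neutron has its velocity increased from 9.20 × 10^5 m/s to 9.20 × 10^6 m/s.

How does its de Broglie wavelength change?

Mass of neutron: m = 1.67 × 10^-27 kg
The wavelength decreases by a factor of 10.

Using λ = h/(mv):

Initial wavelength: λ₁ = h/(mv₁) = 4.31 × 10^-13 m
Final wavelength: λ₂ = h/(mv₂) = 4.31 × 10^-14 m

Since λ ∝ 1/v, when velocity increases by a factor of 10, the wavelength decreases by a factor of 10.

λ₂/λ₁ = v₁/v₂ = 1/10

The wavelength decreases by a factor of 10.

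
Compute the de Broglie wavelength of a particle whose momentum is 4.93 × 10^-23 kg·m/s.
1.34 × 10^-11 m

Using the de Broglie relation λ = h/p:

λ = h/p
λ = (6.626 × 10^-34 J·s) / (4.93 × 10^-23 kg·m/s)
λ = 1.34 × 10^-11 m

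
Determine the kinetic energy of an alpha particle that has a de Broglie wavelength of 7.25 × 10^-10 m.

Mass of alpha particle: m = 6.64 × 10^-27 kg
6.29 × 10^-23 J (or 3.93 × 10^-4 eV)

From λ = h/√(2mKE), we solve for KE:

λ² = h²/(2mKE)
KE = h²/(2mλ²)
KE = (6.626 × 10^-34 J·s)² / (2 × 6.64 × 10^-27 kg × (7.25 × 10^-10 m)²)
KE = 6.29 × 10^-23 J
KE = 3.93 × 10^-4 eV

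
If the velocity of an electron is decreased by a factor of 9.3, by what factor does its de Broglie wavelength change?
The wavelength increases by a factor of 9.3.

From λ = h/(mv), the wavelength is inversely proportional to velocity:

λ ∝ 1/v

If v → v/9.3, then λ → 9.3λ

When velocity is decreased by a factor of 9.3, the wavelength increases by a factor of 9.3.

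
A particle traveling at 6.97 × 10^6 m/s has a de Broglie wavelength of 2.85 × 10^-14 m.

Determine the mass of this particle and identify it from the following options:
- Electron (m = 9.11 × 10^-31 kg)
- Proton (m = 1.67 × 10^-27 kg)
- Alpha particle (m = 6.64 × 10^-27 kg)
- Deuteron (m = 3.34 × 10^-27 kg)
The particle is a deuteron.

From λ = h/(mv), solve for mass:

m = h/(λv)
m = (6.626 × 10^-34 J·s) / (2.85 × 10^-14 m × 6.97 × 10^6 m/s)
m = 3.34 × 10^-27 kg

Comparing with the listed masses, this is closest to a deuteron.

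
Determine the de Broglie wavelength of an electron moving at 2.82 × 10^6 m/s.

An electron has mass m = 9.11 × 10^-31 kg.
2.58 × 10^-10 m

Using the de Broglie relation λ = h/(mv):

λ = h/(mv)
λ = (6.626 × 10^-34 J·s) / (9.11 × 10^-31 kg × 2.82 × 10^6 m/s)
λ = 2.58 × 10^-10 m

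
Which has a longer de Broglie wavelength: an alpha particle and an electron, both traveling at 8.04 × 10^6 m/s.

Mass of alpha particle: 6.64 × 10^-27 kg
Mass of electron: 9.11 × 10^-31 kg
The electron has the longer wavelength.

Using λ = h/(mv), since both particles have the same velocity, the wavelength depends only on mass.

For alpha particle: λ₁ = h/(m₁v) = 1.24 × 10^-14 m
For electron: λ₂ = h/(m₂v) = 9.05 × 10^-11 m

Since λ ∝ 1/m at constant velocity, the lighter particle has the longer wavelength.

The electron has the longer de Broglie wavelength.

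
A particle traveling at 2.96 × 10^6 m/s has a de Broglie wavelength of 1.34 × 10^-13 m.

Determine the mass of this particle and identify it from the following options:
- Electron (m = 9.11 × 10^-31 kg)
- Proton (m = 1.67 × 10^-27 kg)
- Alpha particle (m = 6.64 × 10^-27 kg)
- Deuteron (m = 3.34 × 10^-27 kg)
The particle is a proton.

From λ = h/(mv), solve for mass:

m = h/(λv)
m = (6.626 × 10^-34 J·s) / (1.34 × 10^-13 m × 2.96 × 10^6 m/s)
m = 1.67 × 10^-27 kg

Comparing with the listed masses, this is closest to a proton.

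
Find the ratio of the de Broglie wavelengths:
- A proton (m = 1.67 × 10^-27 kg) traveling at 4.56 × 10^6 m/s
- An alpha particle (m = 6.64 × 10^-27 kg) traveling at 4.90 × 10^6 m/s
λ₁/λ₂ = 4.27

Using λ = h/(mv):

λ₁ = h/(m₁v₁) = 8.70 × 10^-14 m
λ₂ = h/(m₂v₂) = 2.04 × 10^-14 m

Ratio λ₁/λ₂ = (m₂v₂)/(m₁v₁)
         = (6.64 × 10^-27 kg × 4.90 × 10^6 m/s) / (1.67 × 10^-27 kg × 4.56 × 10^6 m/s)
         = 4.27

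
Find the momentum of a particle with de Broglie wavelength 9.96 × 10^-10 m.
6.65 × 10^-25 kg·m/s

From the de Broglie relation λ = h/p, we solve for p:

p = h/λ
p = (6.626 × 10^-34 J·s) / (9.96 × 10^-10 m)
p = 6.65 × 10^-25 kg·m/s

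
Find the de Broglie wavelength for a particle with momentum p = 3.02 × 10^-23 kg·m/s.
2.19 × 10^-11 m

Using the de Broglie relation λ = h/p:

λ = h/p
λ = (6.626 × 10^-34 J·s) / (3.02 × 10^-23 kg·m/s)
λ = 2.19 × 10^-11 m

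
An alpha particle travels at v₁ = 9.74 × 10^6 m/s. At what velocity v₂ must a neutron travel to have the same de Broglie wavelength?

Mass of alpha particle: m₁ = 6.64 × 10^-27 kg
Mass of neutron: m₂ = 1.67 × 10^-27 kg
v₂ = 3.87 × 10^7 m/s

For equal de Broglie wavelengths: λ₁ = λ₂

h/(m₁v₁) = h/(m₂v₂)
m₁v₁ = m₂v₂
v₂ = v₁ · (m₁/m₂)

v₂ = 9.74 × 10^6 m/s × (6.64 × 10^-27 kg / 1.67 × 10^-27 kg)
v₂ = 3.87 × 10^7 m/s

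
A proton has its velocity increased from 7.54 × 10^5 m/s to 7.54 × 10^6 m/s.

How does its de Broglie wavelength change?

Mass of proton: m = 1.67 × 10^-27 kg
The wavelength decreases by a factor of 10.

Using λ = h/(mv):

Initial wavelength: λ₁ = h/(mv₁) = 5.26 × 10^-13 m
Final wavelength: λ₂ = h/(mv₂) = 5.26 × 10^-14 m

Since λ ∝ 1/v, when velocity increases by a factor of 10, the wavelength decreases by a factor of 10.

λ₂/λ₁ = v₁/v₂ = 1/10

The wavelength decreases by a factor of 10.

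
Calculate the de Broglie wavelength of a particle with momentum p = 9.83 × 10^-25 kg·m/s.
6.74 × 10^-10 m

Using the de Broglie relation λ = h/p:

λ = h/p
λ = (6.626 × 10^-34 J·s) / (9.83 × 10^-25 kg·m/s)
λ = 6.74 × 10^-10 m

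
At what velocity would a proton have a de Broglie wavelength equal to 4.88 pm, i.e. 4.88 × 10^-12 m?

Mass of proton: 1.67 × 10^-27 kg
8.13 × 10^4 m/s

From λ = h/(mv), solve for v:

v = h/(mλ)
v = (6.626 × 10^-34 J·s) / (1.67 × 10^-27 kg × 4.88 × 10^-12 m)
v = 8.13 × 10^4 m/s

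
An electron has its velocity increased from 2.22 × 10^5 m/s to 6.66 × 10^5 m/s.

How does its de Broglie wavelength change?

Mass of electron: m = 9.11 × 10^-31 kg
The wavelength decreases by a factor of 3.

Using λ = h/(mv):

Initial wavelength: λ₁ = h/(mv₁) = 3.28 × 10^-9 m
Final wavelength: λ₂ = h/(mv₂) = 1.09 × 10^-9 m

Since λ ∝ 1/v, when velocity increases by a factor of 3, the wavelength decreases by a factor of 3.

λ₂/λ₁ = v₁/v₂ = 1/3

The wavelength decreases by a factor of 3.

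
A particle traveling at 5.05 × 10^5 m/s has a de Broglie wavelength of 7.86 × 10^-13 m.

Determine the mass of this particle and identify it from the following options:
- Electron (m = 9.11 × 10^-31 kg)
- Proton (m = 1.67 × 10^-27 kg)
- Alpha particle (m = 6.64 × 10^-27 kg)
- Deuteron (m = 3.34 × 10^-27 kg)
The particle is a proton.

From λ = h/(mv), solve for mass:

m = h/(λv)
m = (6.626 × 10^-34 J·s) / (7.86 × 10^-13 m × 5.05 × 10^5 m/s)
m = 1.67 × 10^-27 kg

Comparing with the listed masses, this is closest to a proton.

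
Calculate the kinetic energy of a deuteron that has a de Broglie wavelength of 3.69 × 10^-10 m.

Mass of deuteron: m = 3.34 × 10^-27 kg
4.83 × 10^-22 J (or 3.01 × 10^-3 eV)

From λ = h/√(2mKE), we solve for KE:

λ² = h²/(2mKE)
KE = h²/(2mλ²)
KE = (6.626 × 10^-34 J·s)² / (2 × 3.34 × 10^-27 kg × (3.69 × 10^-10 m)²)
KE = 4.83 × 10^-22 J
KE = 3.01 × 10^-3 eV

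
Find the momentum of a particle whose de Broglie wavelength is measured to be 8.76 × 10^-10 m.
7.56 × 10^-25 kg·m/s

From the de Broglie relation λ = h/p, we solve for p:

p = h/λ
p = (6.626 × 10^-34 J·s) / (8.76 × 10^-10 m)
p = 7.56 × 10^-25 kg·m/s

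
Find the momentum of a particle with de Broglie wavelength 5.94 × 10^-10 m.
1.12 × 10^-24 kg·m/s

From the de Broglie relation λ = h/p, we solve for p:

p = h/λ
p = (6.626 × 10^-34 J·s) / (5.94 × 10^-10 m)
p = 1.12 × 10^-24 kg·m/s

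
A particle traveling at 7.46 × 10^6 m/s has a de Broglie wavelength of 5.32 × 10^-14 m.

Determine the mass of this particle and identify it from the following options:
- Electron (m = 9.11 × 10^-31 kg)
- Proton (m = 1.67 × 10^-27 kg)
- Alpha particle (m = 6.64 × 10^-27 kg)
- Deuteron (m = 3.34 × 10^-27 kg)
The particle is a proton.

From λ = h/(mv), solve for mass:

m = h/(λv)
m = (6.626 × 10^-34 J·s) / (5.32 × 10^-14 m × 7.46 × 10^6 m/s)
m = 1.67 × 10^-27 kg

Comparing with the listed masses, this is closest to a proton.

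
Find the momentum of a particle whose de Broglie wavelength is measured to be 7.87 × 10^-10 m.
8.42 × 10^-25 kg·m/s

From the de Broglie relation λ = h/p, we solve for p:

p = h/λ
p = (6.626 × 10^-34 J·s) / (7.87 × 10^-10 m)
p = 8.42 × 10^-25 kg·m/s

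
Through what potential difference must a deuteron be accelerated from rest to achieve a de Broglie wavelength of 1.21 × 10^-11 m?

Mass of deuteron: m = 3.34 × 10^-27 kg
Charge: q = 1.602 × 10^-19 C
2.80 V

From λ = h/√(2mqV), we solve for V:

λ² = h²/(2mqV)
V = h²/(2mqλ²)
V = (6.626 × 10^-34 J·s)² / (2 × 3.34 × 10^-27 kg × 1.602 × 10^-19 C × (1.21 × 10^-11 m)²)
V = 2.80 V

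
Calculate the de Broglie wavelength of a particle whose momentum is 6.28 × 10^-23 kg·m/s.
1.06 × 10^-11 m

Using the de Broglie relation λ = h/p:

λ = h/p
λ = (6.626 × 10^-34 J·s) / (6.28 × 10^-23 kg·m/s)
λ = 1.06 × 10^-11 m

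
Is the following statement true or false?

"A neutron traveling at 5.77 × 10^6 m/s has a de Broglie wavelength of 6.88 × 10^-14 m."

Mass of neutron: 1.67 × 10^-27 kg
True

The claim is correct.

Using λ = h/(mv):
λ = (6.626 × 10^-34 J·s) / (1.67 × 10^-27 kg × 5.77 × 10^6 m/s)
λ = 6.88 × 10^-14 m

This matches the claimed value.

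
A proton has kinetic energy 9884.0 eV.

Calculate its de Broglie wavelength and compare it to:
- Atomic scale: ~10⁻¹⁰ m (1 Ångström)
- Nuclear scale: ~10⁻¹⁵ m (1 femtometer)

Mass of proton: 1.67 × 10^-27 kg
λ = 2.88 × 10^-13 m, which is between nuclear and atomic scales.

Using λ = h/√(2mKE):

KE = 9884.0 eV = 1.584 × 10^-15 J

λ = h/√(2mKE)
λ = (6.626 × 10^-34 J·s) / √(2 × 1.67 × 10^-27 kg × 1.584 × 10^-15 J)
λ = 2.88 × 10^-13 m

Comparison:
- Atomic scale (10⁻¹⁰ m): λ is 0.0029× this size
- Nuclear scale (10⁻¹⁵ m): λ is 2.9e+02× this size

The wavelength is between nuclear and atomic scales.

This wavelength is appropriate for probing atomic structure but too large for nuclear physics experiments.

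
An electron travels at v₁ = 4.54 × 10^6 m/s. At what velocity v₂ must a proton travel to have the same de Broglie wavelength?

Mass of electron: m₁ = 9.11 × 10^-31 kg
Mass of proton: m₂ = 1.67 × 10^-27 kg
v₂ = 2.48 × 10^3 m/s

For equal de Broglie wavelengths: λ₁ = λ₂

h/(m₁v₁) = h/(m₂v₂)
m₁v₁ = m₂v₂
v₂ = v₁ · (m₁/m₂)

v₂ = 4.54 × 10^6 m/s × (9.11 × 10^-31 kg / 1.67 × 10^-27 kg)
v₂ = 2.48 × 10^3 m/s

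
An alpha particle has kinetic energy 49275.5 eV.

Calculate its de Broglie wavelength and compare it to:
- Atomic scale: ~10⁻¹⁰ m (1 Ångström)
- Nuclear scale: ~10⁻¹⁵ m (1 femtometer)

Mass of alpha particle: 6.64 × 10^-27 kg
λ = 6.47 × 10^-14 m, which is between nuclear and atomic scales.

Using λ = h/√(2mKE):

KE = 49275.5 eV = 7.895 × 10^-15 J

λ = h/√(2mKE)
λ = (6.626 × 10^-34 J·s) / √(2 × 6.64 × 10^-27 kg × 7.895 × 10^-15 J)
λ = 6.47 × 10^-14 m

Comparison:
- Atomic scale (10⁻¹⁰ m): λ is 0.00065× this size
- Nuclear scale (10⁻¹⁵ m): λ is 65× this size

The wavelength is between nuclear and atomic scales.

This wavelength is appropriate for probing atomic structure but too large for nuclear physics experiments.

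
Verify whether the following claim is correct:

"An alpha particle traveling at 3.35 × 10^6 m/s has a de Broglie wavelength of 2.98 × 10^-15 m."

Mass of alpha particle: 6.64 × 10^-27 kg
False

The claim is incorrect.

Using λ = h/(mv):
λ = (6.626 × 10^-34 J·s) / (6.64 × 10^-27 kg × 3.35 × 10^6 m/s)
λ = 2.98 × 10^-14 m

The actual wavelength differs from the claimed 2.98 × 10^-15 m.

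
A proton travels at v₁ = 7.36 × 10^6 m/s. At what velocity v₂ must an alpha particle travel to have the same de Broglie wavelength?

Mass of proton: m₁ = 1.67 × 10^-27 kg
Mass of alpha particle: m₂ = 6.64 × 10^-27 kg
v₂ = 1.85 × 10^6 m/s

For equal de Broglie wavelengths: λ₁ = λ₂

h/(m₁v₁) = h/(m₂v₂)
m₁v₁ = m₂v₂
v₂ = v₁ · (m₁/m₂)

v₂ = 7.36 × 10^6 m/s × (1.67 × 10^-27 kg / 6.64 × 10^-27 kg)
v₂ = 1.85 × 10^6 m/s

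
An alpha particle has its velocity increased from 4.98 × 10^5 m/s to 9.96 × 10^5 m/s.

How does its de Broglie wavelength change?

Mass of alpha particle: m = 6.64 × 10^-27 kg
The wavelength decreases by a factor of 2.

Using λ = h/(mv):

Initial wavelength: λ₁ = h/(mv₁) = 2.00 × 10^-13 m
Final wavelength: λ₂ = h/(mv₂) = 1.00 × 10^-13 m

Since λ ∝ 1/v, when velocity increases by a factor of 2, the wavelength decreases by a factor of 2.

λ₂/λ₁ = v₁/v₂ = 1/2

The wavelength decreases by a factor of 2.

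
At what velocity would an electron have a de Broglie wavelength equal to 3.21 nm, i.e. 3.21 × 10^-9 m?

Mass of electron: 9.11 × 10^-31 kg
2.27 × 10^5 m/s

From λ = h/(mv), solve for v:

v = h/(mλ)
v = (6.626 × 10^-34 J·s) / (9.11 × 10^-31 kg × 3.21 × 10^-9 m)
v = 2.27 × 10^5 m/s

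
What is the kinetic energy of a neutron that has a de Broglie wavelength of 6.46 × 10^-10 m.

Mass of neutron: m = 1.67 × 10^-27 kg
3.15 × 10^-22 J (or 1.97 × 10^-3 eV)

From λ = h/√(2mKE), we solve for KE:

λ² = h²/(2mKE)
KE = h²/(2mλ²)
KE = (6.626 × 10^-34 J·s)² / (2 × 1.67 × 10^-27 kg × (6.46 × 10^-10 m)²)
KE = 3.15 × 10^-22 J
KE = 1.97 × 10^-3 eV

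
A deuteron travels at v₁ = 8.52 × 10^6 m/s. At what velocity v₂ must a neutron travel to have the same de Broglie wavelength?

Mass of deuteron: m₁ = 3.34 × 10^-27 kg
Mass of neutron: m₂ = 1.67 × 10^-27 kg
v₂ = 1.70 × 10^7 m/s

For equal de Broglie wavelengths: λ₁ = λ₂

h/(m₁v₁) = h/(m₂v₂)
m₁v₁ = m₂v₂
v₂ = v₁ · (m₁/m₂)

v₂ = 8.52 × 10^6 m/s × (3.34 × 10^-27 kg / 1.67 × 10^-27 kg)
v₂ = 1.70 × 10^7 m/s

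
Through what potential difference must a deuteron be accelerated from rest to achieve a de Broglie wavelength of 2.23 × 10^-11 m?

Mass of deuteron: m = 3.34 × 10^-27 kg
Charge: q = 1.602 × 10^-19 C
8.25 × 10^-1 V

From λ = h/√(2mqV), we solve for V:

λ² = h²/(2mqV)
V = h²/(2mqλ²)
V = (6.626 × 10^-34 J·s)² / (2 × 3.34 × 10^-27 kg × 1.602 × 10^-19 C × (2.23 × 10^-11 m)²)
V = 8.25 × 10^-1 V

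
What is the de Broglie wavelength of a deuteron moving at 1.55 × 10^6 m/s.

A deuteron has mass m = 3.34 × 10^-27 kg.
1.28 × 10^-13 m

Using the de Broglie relation λ = h/(mv):

λ = h/(mv)
λ = (6.626 × 10^-34 J·s) / (3.34 × 10^-27 kg × 1.55 × 10^6 m/s)
λ = 1.28 × 10^-13 m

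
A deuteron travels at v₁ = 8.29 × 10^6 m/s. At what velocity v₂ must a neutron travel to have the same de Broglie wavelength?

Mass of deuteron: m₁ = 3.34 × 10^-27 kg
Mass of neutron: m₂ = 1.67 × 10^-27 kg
v₂ = 1.66 × 10^7 m/s

For equal de Broglie wavelengths: λ₁ = λ₂

h/(m₁v₁) = h/(m₂v₂)
m₁v₁ = m₂v₂
v₂ = v₁ · (m₁/m₂)

v₂ = 8.29 × 10^6 m/s × (3.34 × 10^-27 kg / 1.67 × 10^-27 kg)
v₂ = 1.66 × 10^7 m/s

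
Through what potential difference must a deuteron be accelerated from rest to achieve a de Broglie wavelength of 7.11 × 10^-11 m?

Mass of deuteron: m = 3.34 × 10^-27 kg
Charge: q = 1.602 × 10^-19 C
8.12 × 10^-2 V

From λ = h/√(2mqV), we solve for V:

λ² = h²/(2mqV)
V = h²/(2mqλ²)
V = (6.626 × 10^-34 J·s)² / (2 × 3.34 × 10^-27 kg × 1.602 × 10^-19 C × (7.11 × 10^-11 m)²)
V = 8.12 × 10^-2 V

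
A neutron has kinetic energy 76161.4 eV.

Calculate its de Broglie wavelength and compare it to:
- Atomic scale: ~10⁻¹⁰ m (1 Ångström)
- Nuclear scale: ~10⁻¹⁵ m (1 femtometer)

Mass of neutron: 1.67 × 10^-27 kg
λ = 1.04 × 10^-13 m, which is between nuclear and atomic scales.

Using λ = h/√(2mKE):

KE = 76161.4 eV = 1.220 × 10^-14 J

λ = h/√(2mKE)
λ = (6.626 × 10^-34 J·s) / √(2 × 1.67 × 10^-27 kg × 1.220 × 10^-14 J)
λ = 1.04 × 10^-13 m

Comparison:
- Atomic scale (10⁻¹⁰ m): λ is 0.001× this size
- Nuclear scale (10⁻¹⁵ m): λ is 1e+02× this size

The wavelength is between nuclear and atomic scales.

This wavelength is appropriate for probing atomic structure but too large for nuclear physics experiments.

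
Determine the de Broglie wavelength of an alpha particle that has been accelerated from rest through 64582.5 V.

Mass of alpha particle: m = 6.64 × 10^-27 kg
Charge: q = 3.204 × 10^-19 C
4.00 × 10^-14 m

When a particle is accelerated through voltage V, it gains kinetic energy KE = qV.

The de Broglie wavelength is then λ = h/√(2mqV):

λ = h/√(2mqV)
λ = (6.626 × 10^-34 J·s) / √(2 × 6.64 × 10^-27 kg × 3.204 × 10^-19 C × 64582.5 V)
λ = 4.00 × 10^-14 m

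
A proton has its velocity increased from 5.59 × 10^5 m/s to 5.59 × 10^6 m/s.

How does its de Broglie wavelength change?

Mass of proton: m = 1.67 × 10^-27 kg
The wavelength decreases by a factor of 10.

Using λ = h/(mv):

Initial wavelength: λ₁ = h/(mv₁) = 7.10 × 10^-13 m
Final wavelength: λ₂ = h/(mv₂) = 7.10 × 10^-14 m

Since λ ∝ 1/v, when velocity increases by a factor of 10, the wavelength decreases by a factor of 10.

λ₂/λ₁ = v₁/v₂ = 1/10

The wavelength decreases by a factor of 10.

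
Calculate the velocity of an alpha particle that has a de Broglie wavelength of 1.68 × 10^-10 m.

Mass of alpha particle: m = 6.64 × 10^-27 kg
5.94 × 10^2 m/s

From the de Broglie relation λ = h/(mv), we solve for v:

v = h/(mλ)
v = (6.626 × 10^-34 J·s) / (6.64 × 10^-27 kg × 1.68 × 10^-10 m)
v = 5.94 × 10^2 m/s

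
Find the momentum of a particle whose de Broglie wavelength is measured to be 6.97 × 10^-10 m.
9.51 × 10^-25 kg·m/s

From the de Broglie relation λ = h/p, we solve for p:

p = h/λ
p = (6.626 × 10^-34 J·s) / (6.97 × 10^-10 m)
p = 9.51 × 10^-25 kg·m/s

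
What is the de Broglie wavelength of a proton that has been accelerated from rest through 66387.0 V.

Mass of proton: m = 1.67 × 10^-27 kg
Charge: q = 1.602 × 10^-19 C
1.11 × 10^-13 m

When a particle is accelerated through voltage V, it gains kinetic energy KE = qV.

The de Broglie wavelength is then λ = h/√(2mqV):

λ = h/√(2mqV)
λ = (6.626 × 10^-34 J·s) / √(2 × 1.67 × 10^-27 kg × 1.602 × 10^-19 C × 66387.0 V)
λ = 1.11 × 10^-13 m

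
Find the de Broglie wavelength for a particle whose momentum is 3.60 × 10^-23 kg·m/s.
1.84 × 10^-11 m

Using the de Broglie relation λ = h/p:

λ = h/p
λ = (6.626 × 10^-34 J·s) / (3.60 × 10^-23 kg·m/s)
λ = 1.84 × 10^-11 m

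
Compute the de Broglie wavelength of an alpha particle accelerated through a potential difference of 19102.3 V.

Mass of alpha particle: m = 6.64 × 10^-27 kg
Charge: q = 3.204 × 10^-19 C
7.35 × 10^-14 m

When a particle is accelerated through voltage V, it gains kinetic energy KE = qV.

The de Broglie wavelength is then λ = h/√(2mqV):

λ = h/√(2mqV)
λ = (6.626 × 10^-34 J·s) / √(2 × 6.64 × 10^-27 kg × 3.204 × 10^-19 C × 19102.3 V)
λ = 7.35 × 10^-14 m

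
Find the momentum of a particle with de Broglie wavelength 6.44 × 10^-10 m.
1.03 × 10^-24 kg·m/s

From the de Broglie relation λ = h/p, we solve for p:

p = h/λ
p = (6.626 × 10^-34 J·s) / (6.44 × 10^-10 m)
p = 1.03 × 10^-24 kg·m/s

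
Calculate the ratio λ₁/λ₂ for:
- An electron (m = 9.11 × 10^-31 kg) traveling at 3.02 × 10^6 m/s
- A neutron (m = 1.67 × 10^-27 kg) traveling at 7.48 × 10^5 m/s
λ₁/λ₂ = 454

Using λ = h/(mv):

λ₁ = h/(m₁v₁) = 2.41 × 10^-10 m
λ₂ = h/(m₂v₂) = 5.30 × 10^-13 m

Ratio λ₁/λ₂ = (m₂v₂)/(m₁v₁)
         = (1.67 × 10^-27 kg × 7.48 × 10^5 m/s) / (9.11 × 10^-31 kg × 3.02 × 10^6 m/s)
         = 454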